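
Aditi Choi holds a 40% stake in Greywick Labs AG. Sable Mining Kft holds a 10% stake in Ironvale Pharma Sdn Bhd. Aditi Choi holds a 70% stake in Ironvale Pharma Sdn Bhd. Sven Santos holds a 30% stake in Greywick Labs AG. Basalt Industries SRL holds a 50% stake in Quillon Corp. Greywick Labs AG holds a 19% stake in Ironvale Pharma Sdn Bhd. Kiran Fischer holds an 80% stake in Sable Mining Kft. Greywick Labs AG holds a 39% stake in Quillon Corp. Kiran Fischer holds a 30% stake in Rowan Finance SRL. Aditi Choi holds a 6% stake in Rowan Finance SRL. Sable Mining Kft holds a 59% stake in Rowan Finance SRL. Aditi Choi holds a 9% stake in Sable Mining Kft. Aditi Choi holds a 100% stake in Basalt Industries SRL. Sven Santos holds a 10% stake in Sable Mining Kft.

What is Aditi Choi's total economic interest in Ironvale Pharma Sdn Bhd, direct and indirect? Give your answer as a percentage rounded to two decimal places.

78.50%

Aditi reaches Ironvale along 3 paths.
Via Greywick: 40% × 19% = 7.6%.
Direct stake: 70% = 70%.
Via Sable: 9% × 10% = 0.9%.
Total: 7.6% + 70% + 0.9% = 78.5%.
Rounded: 78.50%.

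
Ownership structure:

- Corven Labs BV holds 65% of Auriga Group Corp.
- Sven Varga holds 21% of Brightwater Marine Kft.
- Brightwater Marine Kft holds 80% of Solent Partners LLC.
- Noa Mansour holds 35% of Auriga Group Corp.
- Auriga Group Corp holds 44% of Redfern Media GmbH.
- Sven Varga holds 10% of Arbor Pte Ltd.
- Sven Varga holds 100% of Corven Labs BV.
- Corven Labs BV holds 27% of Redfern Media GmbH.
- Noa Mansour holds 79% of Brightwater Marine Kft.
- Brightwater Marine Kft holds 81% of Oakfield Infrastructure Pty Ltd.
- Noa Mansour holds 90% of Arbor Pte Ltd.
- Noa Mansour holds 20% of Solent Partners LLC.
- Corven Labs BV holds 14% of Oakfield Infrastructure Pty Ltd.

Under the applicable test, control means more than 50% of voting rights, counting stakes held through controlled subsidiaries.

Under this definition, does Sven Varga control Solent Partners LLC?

Sven holds 100% of Corven, so Sven controls Corven.
Corven holds 65% of Auriga, so Sven controls Auriga.
Auriga and Corven together hold 44% + 27% = 71% of Redfern, so Sven controls Redfern.
Neither Sven nor any entity Sven controls holds any voting interest in Solent.
So Sven does not control Solent.

No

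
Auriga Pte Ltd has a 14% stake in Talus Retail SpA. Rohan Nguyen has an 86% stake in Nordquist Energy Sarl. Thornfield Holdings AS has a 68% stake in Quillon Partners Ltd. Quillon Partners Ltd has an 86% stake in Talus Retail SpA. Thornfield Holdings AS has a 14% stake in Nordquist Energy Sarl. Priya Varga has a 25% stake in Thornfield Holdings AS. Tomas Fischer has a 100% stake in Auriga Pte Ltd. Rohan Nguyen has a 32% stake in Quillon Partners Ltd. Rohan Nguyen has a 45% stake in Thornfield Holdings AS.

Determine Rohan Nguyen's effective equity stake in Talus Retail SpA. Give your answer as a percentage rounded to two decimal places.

53.84%

Rohan reaches Talus along 2 paths.
Via Thornfield → Quillon: 45% × 68% × 86% = 26.316%.
Via Quillon: 32% × 86% = 27.52%.
Total: 26.316% + 27.52% = 53.836%.
Rounded: 53.84%.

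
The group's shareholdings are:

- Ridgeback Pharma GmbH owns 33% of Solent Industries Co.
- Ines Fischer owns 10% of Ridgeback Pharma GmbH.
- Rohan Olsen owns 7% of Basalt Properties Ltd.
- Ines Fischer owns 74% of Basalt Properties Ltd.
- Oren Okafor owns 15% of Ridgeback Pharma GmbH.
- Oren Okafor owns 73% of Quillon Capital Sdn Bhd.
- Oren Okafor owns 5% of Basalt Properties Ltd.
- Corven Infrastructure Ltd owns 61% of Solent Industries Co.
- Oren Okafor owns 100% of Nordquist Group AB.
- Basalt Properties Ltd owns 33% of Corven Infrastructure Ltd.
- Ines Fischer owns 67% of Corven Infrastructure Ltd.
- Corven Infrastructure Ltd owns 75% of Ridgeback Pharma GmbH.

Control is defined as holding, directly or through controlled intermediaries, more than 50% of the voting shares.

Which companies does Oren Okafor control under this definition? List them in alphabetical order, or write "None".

Oren holds 73% of Quillon, so Oren controls Quillon.
Oren holds 100% of Nordquist, so Oren controls Nordquist.
No other company's threshold is met.

Nordquist Group AB, Quillon Capital Sdn Bhd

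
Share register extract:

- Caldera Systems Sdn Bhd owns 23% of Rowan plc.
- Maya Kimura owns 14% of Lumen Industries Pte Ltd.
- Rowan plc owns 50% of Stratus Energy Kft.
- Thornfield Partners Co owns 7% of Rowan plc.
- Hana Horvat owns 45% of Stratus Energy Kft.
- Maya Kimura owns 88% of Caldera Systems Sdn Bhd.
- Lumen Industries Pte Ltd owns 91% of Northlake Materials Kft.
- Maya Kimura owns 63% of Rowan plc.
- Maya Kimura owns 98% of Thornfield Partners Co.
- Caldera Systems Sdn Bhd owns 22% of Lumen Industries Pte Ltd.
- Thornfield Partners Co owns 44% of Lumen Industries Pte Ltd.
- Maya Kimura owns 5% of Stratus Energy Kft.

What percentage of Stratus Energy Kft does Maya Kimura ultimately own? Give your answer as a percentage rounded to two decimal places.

50.05%

Maya reaches Stratus along 4 paths.
Via Rowan: 63% × 50% = 31.5%.
Via Caldera → Rowan: 88% × 23% × 50% = 10.12%.
Via Thornfield → Rowan: 98% × 7% × 50% = 3.43%.
Direct stake: 5% = 5%.
Total: 31.5% + 10.12% + 3.43% + 5% = 50.05%.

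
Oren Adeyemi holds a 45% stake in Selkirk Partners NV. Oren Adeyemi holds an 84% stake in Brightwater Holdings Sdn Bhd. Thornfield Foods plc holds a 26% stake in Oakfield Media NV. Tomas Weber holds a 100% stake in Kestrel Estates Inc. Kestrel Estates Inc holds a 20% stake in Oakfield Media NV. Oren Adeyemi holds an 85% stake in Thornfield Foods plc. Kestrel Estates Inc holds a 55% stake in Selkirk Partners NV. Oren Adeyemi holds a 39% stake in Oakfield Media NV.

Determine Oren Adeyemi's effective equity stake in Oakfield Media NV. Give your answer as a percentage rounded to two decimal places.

61.10%

Oren reaches Oakfield along 2 paths.
Via Thornfield: 85% × 26% = 22.1%.
Direct stake: 39% = 39%.
Total: 22.1% + 39% = 61.1%.
Rounded: 61.10%.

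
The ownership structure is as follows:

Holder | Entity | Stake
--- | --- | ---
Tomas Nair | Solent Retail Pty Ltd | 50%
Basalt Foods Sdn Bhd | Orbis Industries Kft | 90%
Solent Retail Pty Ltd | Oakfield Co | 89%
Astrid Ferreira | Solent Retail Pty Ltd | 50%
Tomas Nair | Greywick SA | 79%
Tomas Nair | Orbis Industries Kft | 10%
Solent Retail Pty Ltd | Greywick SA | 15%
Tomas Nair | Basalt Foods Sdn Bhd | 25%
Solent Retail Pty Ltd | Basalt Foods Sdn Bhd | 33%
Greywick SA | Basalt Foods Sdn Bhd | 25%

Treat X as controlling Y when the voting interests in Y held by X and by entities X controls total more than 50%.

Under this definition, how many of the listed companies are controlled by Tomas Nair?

1

Tomas holds 79% of Greywick, so Tomas controls Greywick.
No other company's threshold is met.
Tomas controls 1 company.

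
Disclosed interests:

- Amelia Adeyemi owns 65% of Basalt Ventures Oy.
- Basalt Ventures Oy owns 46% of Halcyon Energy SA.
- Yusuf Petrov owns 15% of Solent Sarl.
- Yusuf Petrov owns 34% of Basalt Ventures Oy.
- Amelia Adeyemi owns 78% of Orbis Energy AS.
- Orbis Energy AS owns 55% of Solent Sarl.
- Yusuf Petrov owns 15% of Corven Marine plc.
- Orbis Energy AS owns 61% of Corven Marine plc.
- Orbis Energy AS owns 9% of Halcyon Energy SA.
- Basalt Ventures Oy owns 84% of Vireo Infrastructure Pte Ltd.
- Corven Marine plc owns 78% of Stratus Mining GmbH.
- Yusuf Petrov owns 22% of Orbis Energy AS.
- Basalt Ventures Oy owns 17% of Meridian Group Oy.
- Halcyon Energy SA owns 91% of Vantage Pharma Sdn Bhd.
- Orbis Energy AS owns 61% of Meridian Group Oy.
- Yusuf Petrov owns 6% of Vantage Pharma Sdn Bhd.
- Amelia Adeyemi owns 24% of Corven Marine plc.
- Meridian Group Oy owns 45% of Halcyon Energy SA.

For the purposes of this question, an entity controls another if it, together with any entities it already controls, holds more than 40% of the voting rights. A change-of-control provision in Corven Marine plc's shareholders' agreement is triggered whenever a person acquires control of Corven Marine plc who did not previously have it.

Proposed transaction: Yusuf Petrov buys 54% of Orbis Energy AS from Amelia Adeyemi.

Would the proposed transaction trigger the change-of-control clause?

Yes

The purchase adds only to Yusuf's holdings (Amelia's stake shrinks), so Yusuf is the only person who could newly come to control Corven.
Yusuf's largest direct stake is 34% in Basalt, which does not meet the threshold, so Yusuf controls no company.
In Corven, Yusuf's side holds only 15%, not > 40%.
So before the transaction, Yusuf does not control Corven.
After the purchase, Yusuf's direct stake in Orbis rises to 22% + 54% = 76%, and Amelia's stake falls to 24%.
Yusuf holds 76% of Orbis, so Yusuf controls Orbis.
Yusuf and Orbis together hold 15% + 61% = 76% of Corven, so Yusuf controls Corven.
Yusuf did not control Corven before and does after, so the clause is triggered.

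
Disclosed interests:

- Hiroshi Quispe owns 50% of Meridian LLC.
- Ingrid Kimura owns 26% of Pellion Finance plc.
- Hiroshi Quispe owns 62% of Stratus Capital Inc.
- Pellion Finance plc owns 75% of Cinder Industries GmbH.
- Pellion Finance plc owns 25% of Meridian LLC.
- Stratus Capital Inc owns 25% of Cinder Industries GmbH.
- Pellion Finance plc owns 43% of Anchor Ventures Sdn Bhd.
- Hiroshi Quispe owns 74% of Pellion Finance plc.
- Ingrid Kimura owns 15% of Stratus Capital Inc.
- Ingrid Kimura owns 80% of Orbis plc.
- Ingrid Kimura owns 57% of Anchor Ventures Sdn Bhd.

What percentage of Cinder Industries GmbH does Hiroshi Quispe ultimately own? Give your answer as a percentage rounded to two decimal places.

71.00%

Hiroshi reaches Cinder along 2 paths.
Via Stratus: 62% × 25% = 15.5%.
Via Pellion: 74% × 75% = 55.5%.
Total: 15.5% + 55.5% = 71%.
Rounded: 71.00%.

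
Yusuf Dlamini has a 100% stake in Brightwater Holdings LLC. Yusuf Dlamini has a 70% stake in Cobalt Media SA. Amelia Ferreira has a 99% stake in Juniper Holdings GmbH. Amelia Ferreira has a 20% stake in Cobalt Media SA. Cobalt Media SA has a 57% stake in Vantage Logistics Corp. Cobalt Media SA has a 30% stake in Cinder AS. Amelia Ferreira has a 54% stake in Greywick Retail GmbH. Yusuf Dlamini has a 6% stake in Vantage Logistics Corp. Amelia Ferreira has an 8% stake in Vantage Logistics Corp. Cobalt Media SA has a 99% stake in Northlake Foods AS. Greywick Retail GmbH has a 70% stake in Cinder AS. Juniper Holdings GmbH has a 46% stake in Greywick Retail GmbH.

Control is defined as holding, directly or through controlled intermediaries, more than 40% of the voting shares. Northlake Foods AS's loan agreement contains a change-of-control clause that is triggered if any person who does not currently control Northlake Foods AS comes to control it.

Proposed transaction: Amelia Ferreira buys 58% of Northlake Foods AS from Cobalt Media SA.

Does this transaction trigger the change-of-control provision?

Yes

The purchase adds only to Amelia's holdings (Cobalt's stake shrinks), so Amelia is the only person who could newly come to control Northlake.
Amelia holds 99% of Juniper, so Amelia controls Juniper.
Amelia and Juniper together hold 54% + 46% = 100% of Greywick, so Amelia controls Greywick.
Greywick holds 70% of Cinder, so Amelia controls Cinder.
Neither Amelia nor any entity Amelia controls holds any voting interest in Northlake.
So before the transaction, Amelia does not control Northlake.
After the purchase, Amelia holds 58% of Northlake directly, and Cobalt's stake falls to 41%.
Amelia holds 58% of Northlake, so Amelia controls Northlake.
Amelia did not control Northlake before and does after, so the clause is triggered.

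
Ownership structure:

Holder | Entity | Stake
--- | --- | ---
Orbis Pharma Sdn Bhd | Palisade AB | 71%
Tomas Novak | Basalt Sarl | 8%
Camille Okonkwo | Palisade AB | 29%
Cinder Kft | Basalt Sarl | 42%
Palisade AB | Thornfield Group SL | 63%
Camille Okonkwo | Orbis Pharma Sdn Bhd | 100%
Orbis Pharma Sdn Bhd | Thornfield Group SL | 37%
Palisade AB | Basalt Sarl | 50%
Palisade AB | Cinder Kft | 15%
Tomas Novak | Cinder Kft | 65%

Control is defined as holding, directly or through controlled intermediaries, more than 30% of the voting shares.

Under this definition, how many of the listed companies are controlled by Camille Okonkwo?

Camille holds 100% of Orbis, so Camille controls Orbis.
Orbis and Camille together hold 71% + 29% = 100% of Palisade, so Camille controls Palisade.
Palisade and Orbis together hold 63% + 37% = 100% of Thornfield, so Camille controls Thornfield.
Palisade holds 50% of Basalt, so Camille controls Basalt.
No other company's threshold is met.
Camille controls 4 companies.

4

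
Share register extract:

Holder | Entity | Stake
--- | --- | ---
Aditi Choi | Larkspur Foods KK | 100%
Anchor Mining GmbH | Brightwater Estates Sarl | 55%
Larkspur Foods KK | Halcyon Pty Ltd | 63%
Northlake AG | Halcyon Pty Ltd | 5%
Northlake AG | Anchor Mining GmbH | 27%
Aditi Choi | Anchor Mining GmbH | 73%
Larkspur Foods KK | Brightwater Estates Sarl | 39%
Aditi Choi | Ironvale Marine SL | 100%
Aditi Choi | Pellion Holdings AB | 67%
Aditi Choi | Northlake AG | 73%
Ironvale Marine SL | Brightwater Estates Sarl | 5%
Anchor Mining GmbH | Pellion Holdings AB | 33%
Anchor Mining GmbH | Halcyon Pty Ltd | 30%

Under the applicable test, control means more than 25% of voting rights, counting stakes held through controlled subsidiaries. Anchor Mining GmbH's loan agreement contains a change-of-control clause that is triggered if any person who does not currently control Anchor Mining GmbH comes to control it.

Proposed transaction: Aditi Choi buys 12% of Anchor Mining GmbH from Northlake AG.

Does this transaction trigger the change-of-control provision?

The purchase adds only to Aditi's holdings (Northlake's stake shrinks), so Aditi is the only person who could newly come to control Anchor.
Aditi holds 73% of Northlake, so Aditi controls Northlake.
Northlake and Aditi together hold 27% + 73% = 100% of Anchor, so Aditi controls Anchor.
So Aditi already controls Anchor before the transaction.
After the purchase, Aditi's direct stake in Anchor rises to 73% + 12% = 85%, and Northlake's stake falls to 15%.
Aditi controlled Anchor already, so this is not a new person acquiring control; every other person's position is unchanged or reduced.
No new person acquires control, so the clause is not triggered.

No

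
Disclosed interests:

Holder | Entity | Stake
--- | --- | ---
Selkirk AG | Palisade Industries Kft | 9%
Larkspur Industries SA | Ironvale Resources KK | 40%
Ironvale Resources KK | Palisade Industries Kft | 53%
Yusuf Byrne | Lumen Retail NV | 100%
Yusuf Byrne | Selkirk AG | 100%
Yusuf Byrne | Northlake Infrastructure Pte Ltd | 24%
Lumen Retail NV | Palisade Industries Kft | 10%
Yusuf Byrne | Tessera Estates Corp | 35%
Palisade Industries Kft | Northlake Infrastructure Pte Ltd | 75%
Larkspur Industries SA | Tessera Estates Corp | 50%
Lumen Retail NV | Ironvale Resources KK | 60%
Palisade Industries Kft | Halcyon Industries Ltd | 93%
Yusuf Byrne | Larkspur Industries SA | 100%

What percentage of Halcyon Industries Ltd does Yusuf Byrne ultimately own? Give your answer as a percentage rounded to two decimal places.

Yusuf reaches Halcyon along 4 paths.
Via Lumen → Palisade: 100% × 10% × 93% = 9.3%.
Via Selkirk → Palisade: 100% × 9% × 93% = 8.37%.
Via Larkspur → Ironvale → Palisade: 100% × 40% × 53% × 93% = 19.716%.
Via Lumen → Ironvale → Palisade: 100% × 60% × 53% × 93% = 29.574%.
Total: 9.3% + 8.37% + 19.716% + 29.574% = 66.96%.

66.96%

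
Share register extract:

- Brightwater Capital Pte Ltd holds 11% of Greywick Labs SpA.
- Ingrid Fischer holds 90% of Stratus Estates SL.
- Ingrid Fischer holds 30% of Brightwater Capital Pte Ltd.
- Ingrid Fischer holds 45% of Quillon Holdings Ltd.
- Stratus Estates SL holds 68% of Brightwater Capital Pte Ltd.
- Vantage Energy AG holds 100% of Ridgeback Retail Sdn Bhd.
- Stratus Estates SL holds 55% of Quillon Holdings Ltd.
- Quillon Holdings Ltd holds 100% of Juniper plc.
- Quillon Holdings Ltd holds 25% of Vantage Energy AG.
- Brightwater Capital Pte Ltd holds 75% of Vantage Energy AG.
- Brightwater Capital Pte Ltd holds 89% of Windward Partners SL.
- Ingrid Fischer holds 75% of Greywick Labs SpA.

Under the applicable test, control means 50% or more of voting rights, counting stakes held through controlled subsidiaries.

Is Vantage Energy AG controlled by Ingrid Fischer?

Ingrid holds 90% of Stratus, so Ingrid controls Stratus.
Ingrid and Stratus together hold 45% + 55% = 100% of Quillon, so Ingrid controls Quillon.
Stratus and Ingrid together hold 68% + 30% = 98% of Brightwater, so Ingrid controls Brightwater.
Brightwater and Quillon together hold 75% + 25% = 100% of Vantage, so Ingrid controls Vantage.

Yes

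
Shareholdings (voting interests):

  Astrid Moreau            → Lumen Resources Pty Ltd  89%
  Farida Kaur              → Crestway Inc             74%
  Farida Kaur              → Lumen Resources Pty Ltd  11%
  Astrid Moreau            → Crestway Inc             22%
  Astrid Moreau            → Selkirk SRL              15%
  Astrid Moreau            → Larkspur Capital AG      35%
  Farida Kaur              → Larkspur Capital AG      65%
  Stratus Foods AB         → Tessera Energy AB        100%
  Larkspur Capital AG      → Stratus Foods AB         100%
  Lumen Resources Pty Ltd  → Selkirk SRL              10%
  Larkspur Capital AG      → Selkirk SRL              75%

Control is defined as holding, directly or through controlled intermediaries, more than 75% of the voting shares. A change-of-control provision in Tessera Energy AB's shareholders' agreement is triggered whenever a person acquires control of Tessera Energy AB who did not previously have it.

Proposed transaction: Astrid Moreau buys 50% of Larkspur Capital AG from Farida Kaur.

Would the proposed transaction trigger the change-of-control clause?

The purchase adds only to Astrid's holdings (Farida's stake shrinks), so Astrid is the only person who could newly come to control Tessera.
Astrid holds 89% of Lumen, so Astrid controls Lumen.
Neither Astrid nor any entity Astrid controls holds any voting interest in Tessera.
So before the transaction, Astrid does not control Tessera.
After the purchase, Astrid's direct stake in Larkspur rises to 35% + 50% = 85%, and Farida's stake falls to 15%.
Astrid holds 85% of Larkspur, so Astrid controls Larkspur.
Larkspur holds 100% of Stratus, so Astrid controls Stratus.
Stratus holds 100% of Tessera, so Astrid controls Tessera.
Astrid did not control Tessera before and does after, so the clause is triggered.

Yes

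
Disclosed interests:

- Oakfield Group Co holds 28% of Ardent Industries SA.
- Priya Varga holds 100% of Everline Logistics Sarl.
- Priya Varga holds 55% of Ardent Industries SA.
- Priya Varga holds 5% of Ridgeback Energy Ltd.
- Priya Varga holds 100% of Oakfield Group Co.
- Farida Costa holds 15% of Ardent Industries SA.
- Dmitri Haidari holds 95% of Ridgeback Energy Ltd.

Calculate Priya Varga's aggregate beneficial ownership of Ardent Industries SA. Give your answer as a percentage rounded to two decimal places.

83.00%

Priya reaches Ardent along 2 paths.
Via Oakfield: 100% × 28% = 28%.
Direct stake: 55% = 55%.
Total: 28% + 55% = 83%.
Rounded: 83.00%.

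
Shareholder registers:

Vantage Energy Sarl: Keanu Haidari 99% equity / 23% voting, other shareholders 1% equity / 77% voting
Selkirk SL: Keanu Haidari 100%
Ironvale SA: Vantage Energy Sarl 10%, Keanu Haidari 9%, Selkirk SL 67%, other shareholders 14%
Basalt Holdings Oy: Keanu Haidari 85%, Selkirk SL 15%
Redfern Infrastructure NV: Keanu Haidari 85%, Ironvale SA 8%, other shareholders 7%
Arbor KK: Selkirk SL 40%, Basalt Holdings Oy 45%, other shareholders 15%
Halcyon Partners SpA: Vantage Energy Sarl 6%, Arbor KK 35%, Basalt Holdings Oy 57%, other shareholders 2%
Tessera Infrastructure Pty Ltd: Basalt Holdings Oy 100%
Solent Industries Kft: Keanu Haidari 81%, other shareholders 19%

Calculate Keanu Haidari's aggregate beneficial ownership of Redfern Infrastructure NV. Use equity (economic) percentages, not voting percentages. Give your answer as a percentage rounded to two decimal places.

Keanu reaches Redfern along 4 paths.
Direct stake: 85% = 85%.
Via Vantage → Ironvale: 99% × 10% × 8% = 0.792%.
Via Ironvale: 9% × 8% = 0.72%.
Via Selkirk → Ironvale: 100% × 67% × 8% = 5.36%.
Total: 85% + 0.792% + 0.72% + 5.36% = 91.872%.
Rounded: 91.87%.

91.87%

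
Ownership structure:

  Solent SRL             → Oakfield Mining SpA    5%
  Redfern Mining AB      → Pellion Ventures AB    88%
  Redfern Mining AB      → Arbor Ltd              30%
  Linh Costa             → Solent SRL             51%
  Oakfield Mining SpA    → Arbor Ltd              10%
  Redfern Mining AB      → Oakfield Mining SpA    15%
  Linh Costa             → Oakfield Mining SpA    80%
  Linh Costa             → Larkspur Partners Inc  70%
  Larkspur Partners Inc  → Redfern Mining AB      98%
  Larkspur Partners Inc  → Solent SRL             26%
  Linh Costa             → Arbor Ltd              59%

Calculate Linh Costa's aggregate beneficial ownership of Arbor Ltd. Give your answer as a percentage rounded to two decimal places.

88.96%

Linh reaches Arbor along 6 paths.
Via Larkspur → Solent → Oakfield: 70% × 26% × 5% × 10% = 0.091%.
Via Solent → Oakfield: 51% × 5% × 10% = 0.255%.
Via Oakfield: 80% × 10% = 8%.
Via Larkspur → Redfern → Oakfield: 70% × 98% × 15% × 10% = 1.029%.
Direct stake: 59% = 59%.
Via Larkspur → Redfern: 70% × 98% × 30% = 20.58%.
Total: 0.091% + 0.255% + 8% + 1.029% + 59% + 20.58% = 88.955%.
Rounded: 88.96%.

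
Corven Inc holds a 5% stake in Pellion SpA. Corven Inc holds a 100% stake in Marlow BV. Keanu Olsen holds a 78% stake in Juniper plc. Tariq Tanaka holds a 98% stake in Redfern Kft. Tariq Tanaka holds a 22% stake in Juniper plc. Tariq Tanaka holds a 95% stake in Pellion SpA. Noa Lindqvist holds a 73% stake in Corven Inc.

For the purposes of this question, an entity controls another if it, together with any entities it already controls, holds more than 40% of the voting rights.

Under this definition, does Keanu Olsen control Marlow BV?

Keanu holds 78% of Juniper, so Keanu controls Juniper.
Neither Keanu nor any entity Keanu controls holds any voting interest in Marlow.
So Keanu does not control Marlow.

No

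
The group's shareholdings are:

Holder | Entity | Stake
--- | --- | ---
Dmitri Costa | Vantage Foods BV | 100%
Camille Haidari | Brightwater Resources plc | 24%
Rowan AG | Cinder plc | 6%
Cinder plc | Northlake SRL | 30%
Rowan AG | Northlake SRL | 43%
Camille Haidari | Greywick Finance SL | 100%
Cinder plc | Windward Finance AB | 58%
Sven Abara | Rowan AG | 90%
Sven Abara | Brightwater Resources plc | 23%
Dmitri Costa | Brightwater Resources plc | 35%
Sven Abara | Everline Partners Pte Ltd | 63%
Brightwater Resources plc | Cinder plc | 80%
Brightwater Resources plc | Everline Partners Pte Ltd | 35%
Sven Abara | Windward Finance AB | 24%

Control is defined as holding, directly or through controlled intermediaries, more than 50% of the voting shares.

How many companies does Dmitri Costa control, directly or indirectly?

1

Dmitri holds 100% of Vantage, so Dmitri controls Vantage.
No other company's threshold is met.
Dmitri controls 1 company.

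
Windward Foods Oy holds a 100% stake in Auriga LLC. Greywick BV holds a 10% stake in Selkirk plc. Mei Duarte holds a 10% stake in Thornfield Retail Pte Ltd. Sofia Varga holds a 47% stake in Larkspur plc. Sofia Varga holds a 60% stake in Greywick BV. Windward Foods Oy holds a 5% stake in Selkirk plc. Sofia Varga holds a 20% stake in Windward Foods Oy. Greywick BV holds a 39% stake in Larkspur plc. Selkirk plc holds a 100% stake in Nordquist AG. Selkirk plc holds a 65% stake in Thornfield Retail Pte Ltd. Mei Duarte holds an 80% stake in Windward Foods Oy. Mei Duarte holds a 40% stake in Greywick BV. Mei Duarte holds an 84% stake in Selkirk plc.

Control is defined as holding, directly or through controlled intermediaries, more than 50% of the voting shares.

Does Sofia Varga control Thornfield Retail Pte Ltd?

Sofia holds 60% of Greywick, so Sofia controls Greywick.
Greywick and Sofia together hold 39% + 47% = 86% of Larkspur, so Sofia controls Larkspur.
Neither Sofia nor any entity Sofia controls holds any voting interest in Thornfield.
So Sofia does not control Thornfield.

No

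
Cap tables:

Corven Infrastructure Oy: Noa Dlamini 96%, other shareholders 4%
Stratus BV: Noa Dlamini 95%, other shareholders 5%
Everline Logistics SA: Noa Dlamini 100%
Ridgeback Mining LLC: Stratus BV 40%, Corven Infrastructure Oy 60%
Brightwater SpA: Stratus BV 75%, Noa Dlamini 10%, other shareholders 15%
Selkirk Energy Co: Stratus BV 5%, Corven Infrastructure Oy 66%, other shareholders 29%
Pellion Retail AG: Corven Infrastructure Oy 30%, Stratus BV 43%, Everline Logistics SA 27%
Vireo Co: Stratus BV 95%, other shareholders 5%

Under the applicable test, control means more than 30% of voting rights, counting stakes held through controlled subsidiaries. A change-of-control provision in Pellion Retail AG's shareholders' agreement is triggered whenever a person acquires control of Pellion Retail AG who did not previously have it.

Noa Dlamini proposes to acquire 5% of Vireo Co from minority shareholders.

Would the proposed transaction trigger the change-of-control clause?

The purchase changes only Noa's holdings, so Noa is the only person who could newly come to control Pellion.
Noa holds 96% of Corven, so Noa controls Corven.
Noa holds 95% of Stratus, so Noa controls Stratus.
Noa holds 100% of Everline, so Noa controls Everline.
Corven and Stratus and Everline together hold 30% + 43% + 27% = 100% of Pellion, so Noa controls Pellion.
So Noa already controls Pellion before the transaction.
After the purchase, Noa holds 5% of Vireo directly.
Noa controlled Pellion already, so this is not a new person acquiring control; every other person's position is unchanged or reduced.
No new person acquires control, so the clause is not triggered.

No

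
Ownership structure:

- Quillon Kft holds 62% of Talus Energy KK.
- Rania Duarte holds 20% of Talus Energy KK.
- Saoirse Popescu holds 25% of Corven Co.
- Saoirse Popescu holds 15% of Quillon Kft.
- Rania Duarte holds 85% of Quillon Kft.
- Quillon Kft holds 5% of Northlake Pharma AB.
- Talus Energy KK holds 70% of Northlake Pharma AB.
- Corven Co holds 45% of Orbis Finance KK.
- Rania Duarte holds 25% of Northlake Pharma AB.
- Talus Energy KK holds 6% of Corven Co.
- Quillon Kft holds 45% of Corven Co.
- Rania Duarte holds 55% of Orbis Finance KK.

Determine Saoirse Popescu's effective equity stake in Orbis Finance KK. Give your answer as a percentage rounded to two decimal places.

Saoirse reaches Orbis along 3 paths.
Via Quillon → Corven: 15% × 45% × 45% = 3.0375%.
Via Corven: 25% × 45% = 11.25%.
Via Quillon → Talus → Corven: 15% × 62% × 6% × 45% = 0.2511%.
Total: 3.0375% + 11.25% + 0.2511% = 14.5386%.
Rounded: 14.54%.

14.54%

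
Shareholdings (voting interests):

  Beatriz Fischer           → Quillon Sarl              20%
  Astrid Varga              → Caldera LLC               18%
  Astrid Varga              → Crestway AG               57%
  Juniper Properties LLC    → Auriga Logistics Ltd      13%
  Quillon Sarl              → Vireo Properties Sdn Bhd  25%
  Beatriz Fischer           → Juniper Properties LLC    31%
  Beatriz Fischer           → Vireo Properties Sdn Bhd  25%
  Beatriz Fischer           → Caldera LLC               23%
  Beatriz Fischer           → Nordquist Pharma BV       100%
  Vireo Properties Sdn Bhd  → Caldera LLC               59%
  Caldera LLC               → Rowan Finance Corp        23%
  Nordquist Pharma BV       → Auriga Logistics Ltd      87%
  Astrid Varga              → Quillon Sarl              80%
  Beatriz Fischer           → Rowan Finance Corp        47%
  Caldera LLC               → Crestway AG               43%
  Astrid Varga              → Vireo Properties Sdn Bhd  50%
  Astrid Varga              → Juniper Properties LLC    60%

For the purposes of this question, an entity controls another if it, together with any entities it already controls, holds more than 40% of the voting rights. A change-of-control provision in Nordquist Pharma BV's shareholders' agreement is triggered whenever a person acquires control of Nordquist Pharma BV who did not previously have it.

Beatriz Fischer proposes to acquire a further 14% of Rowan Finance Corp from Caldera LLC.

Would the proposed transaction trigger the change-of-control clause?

No

The purchase adds only to Beatriz's holdings (Caldera's stake shrinks), so Beatriz is the only person who could newly come to control Nordquist.
Beatriz holds 100% of Nordquist, so Beatriz controls Nordquist.
So Beatriz already controls Nordquist before the transaction.
After the purchase, Beatriz's direct stake in Rowan rises to 47% + 14% = 61%, and Caldera's stake falls to 9%.
Beatriz controlled Nordquist already, so this is not a new person acquiring control; every other person's position is unchanged or reduced.
No new person acquires control, so the clause is not triggered.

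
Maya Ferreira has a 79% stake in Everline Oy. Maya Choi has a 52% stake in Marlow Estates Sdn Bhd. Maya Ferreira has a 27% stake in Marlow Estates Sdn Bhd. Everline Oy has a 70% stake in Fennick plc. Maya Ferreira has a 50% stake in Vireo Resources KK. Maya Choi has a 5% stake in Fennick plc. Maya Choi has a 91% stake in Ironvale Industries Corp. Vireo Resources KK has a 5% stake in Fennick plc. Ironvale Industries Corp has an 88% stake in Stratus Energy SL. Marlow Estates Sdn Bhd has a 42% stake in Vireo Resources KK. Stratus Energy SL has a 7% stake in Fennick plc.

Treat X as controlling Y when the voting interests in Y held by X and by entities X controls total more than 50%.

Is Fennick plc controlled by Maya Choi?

No

Maya Choi holds 52% of Marlow, so Maya Choi controls Marlow.
Maya Choi holds 91% of Ironvale, so Maya Choi controls Ironvale.
Ironvale holds 88% of Stratus, so Maya Choi controls Stratus.
In Fennick, Maya Choi's side holds only 5% + 7% = 12%, not > 50%.
So Maya Choi does not control Fennick.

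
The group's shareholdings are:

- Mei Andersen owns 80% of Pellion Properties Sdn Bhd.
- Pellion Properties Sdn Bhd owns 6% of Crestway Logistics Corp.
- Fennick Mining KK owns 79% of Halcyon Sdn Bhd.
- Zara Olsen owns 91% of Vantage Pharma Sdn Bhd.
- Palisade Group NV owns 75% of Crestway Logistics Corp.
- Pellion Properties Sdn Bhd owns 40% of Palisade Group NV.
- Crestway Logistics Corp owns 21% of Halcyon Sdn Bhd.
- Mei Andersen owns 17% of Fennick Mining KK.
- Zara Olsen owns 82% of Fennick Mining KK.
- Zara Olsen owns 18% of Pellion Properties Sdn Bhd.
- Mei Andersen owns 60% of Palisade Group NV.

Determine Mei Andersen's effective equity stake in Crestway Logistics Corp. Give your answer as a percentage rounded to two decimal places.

73.80%

Mei reaches Crestway along 3 paths.
Via Palisade: 60% × 75% = 45%.
Via Pellion → Palisade: 80% × 40% × 75% = 24%.
Via Pellion: 80% × 6% = 4.8%.
Total: 45% + 24% + 4.8% = 73.8%.
Rounded: 73.80%.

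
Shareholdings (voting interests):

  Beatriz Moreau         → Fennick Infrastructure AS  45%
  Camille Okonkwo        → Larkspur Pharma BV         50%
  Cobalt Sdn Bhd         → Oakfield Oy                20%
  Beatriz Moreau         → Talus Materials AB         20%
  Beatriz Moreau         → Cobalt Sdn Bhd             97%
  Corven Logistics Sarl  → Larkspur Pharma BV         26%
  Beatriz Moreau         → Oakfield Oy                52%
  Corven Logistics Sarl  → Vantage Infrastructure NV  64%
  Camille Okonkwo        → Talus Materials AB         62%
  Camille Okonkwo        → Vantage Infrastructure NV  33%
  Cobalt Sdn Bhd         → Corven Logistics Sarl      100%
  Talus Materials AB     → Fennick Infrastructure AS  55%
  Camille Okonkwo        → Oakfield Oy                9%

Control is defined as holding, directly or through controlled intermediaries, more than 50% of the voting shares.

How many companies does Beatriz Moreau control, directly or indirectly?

Beatriz holds 97% of Cobalt, so Beatriz controls Cobalt.
Cobalt and Beatriz together hold 20% + 52% = 72% of Oakfield, so Beatriz controls Oakfield.
Cobalt holds 100% of Corven, so Beatriz controls Corven.
Corven holds 64% of Vantage, so Beatriz controls Vantage.
No other company's threshold is met.
Beatriz controls 4 companies.

4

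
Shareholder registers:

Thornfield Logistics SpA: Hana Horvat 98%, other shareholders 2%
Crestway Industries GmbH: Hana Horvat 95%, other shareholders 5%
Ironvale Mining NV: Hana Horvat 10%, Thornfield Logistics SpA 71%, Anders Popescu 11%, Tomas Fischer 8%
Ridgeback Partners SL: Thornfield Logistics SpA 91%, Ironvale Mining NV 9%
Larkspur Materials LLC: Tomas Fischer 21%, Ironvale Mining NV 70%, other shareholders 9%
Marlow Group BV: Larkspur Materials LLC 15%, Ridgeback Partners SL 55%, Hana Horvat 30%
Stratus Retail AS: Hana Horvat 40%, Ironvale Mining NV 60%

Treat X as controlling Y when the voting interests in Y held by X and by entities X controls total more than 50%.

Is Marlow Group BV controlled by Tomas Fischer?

No

Tomas's largest direct stake is 21% in Larkspur, which does not meet the threshold, so Tomas controls no company.
Neither Tomas nor any entity Tomas controls holds any voting interest in Marlow.
So Tomas does not control Marlow.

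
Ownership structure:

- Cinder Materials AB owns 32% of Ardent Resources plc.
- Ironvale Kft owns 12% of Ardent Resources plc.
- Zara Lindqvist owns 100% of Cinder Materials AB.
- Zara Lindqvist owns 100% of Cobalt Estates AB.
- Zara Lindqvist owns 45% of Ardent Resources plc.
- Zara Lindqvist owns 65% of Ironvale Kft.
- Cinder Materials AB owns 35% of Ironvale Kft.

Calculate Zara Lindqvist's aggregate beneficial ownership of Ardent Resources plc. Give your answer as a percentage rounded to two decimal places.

Zara reaches Ardent along 4 paths.
Via Cinder: 100% × 32% = 32%.
Direct stake: 45% = 45%.
Via Ironvale: 65% × 12% = 7.8%.
Via Cinder → Ironvale: 100% × 35% × 12% = 4.2%.
Total: 32% + 45% + 7.8% + 4.2% = 89%.
Rounded: 89.00%.

89.00%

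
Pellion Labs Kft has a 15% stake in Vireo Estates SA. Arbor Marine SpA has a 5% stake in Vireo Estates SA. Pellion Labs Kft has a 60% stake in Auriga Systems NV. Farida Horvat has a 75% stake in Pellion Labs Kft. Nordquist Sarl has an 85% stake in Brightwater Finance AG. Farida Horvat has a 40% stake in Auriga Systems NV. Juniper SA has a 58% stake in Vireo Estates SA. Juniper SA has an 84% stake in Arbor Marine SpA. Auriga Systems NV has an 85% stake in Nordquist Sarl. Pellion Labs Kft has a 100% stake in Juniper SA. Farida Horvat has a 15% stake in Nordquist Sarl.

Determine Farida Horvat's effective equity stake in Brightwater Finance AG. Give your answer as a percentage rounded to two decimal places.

Farida reaches Brightwater along 3 paths.
Via Auriga → Nordquist: 40% × 85% × 85% = 28.9%.
Via Pellion → Auriga → Nordquist: 75% × 60% × 85% × 85% = 32.5125%.
Via Nordquist: 15% × 85% = 12.75%.
Total: 28.9% + 32.5125% + 12.75% = 74.1625%.
Rounded: 74.16%.

74.16%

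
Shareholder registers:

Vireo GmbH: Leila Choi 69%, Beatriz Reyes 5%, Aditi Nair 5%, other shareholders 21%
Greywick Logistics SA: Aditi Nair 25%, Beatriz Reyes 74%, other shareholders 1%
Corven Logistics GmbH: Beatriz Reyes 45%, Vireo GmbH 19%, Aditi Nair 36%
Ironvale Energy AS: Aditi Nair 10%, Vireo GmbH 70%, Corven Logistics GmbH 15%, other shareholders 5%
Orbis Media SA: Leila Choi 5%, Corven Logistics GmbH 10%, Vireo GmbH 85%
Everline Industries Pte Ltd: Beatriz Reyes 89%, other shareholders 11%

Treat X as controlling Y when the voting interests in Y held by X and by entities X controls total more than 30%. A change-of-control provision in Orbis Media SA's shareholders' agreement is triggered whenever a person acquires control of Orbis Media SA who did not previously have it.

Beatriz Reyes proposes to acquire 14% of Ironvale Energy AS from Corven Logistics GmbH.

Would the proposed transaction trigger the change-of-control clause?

The purchase adds only to Beatriz's holdings (Corven's stake shrinks), so Beatriz is the only person who could newly come to control Orbis.
Beatriz holds 74% of Greywick, so Beatriz controls Greywick.
Beatriz holds 45% of Corven, so Beatriz controls Corven.
Beatriz holds 89% of Everline, so Beatriz controls Everline.
In Orbis, Beatriz's side holds only 10%, not > 30%.
So before the transaction, Beatriz does not control Orbis.
After the purchase, Beatriz holds 14% of Ironvale directly, and Corven's stake falls to 1%.
Beatriz's side now holds 1% + 14% = 15% of Ironvale, not > 30%, so Beatriz still does not control Ironvale.
After the transaction, Beatriz's side holds 10% of Orbis, not > 30%, so Beatriz still does not control Orbis.
No new person acquires control, so the clause is not triggered.

No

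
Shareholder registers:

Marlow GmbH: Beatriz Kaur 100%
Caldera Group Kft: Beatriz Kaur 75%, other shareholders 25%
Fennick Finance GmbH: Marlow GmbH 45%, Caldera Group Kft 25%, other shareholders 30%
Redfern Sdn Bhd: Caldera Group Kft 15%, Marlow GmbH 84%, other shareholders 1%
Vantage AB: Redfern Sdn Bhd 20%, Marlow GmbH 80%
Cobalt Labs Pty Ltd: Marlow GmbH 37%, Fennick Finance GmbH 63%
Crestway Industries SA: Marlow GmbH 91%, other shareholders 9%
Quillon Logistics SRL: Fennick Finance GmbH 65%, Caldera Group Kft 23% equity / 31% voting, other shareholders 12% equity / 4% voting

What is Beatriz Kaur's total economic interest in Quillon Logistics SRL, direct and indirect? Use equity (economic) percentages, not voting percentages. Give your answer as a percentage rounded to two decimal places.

Beatriz reaches Quillon along 3 paths.
Via Marlow → Fennick: 100% × 45% × 65% = 29.25%.
Via Caldera → Fennick: 75% × 25% × 65% = 12.1875%.
Via Caldera: 75% × 23% = 17.25%.
Total: 29.25% + 12.1875% + 17.25% = 58.6875%.
Rounded: 58.69%.

58.69%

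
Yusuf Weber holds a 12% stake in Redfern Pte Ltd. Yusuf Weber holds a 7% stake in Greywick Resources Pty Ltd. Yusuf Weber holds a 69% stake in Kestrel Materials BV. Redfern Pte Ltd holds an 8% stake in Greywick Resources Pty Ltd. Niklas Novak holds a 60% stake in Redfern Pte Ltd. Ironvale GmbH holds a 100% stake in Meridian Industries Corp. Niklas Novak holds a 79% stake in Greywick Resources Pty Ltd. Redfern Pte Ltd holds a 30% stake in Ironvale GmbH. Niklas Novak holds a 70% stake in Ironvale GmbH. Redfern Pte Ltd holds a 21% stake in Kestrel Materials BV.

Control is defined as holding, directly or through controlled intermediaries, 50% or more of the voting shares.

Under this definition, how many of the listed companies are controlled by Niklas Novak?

Niklas holds 60% of Redfern, so Niklas controls Redfern.
Redfern and Niklas together hold 8% + 79% = 87% of Greywick, so Niklas controls Greywick.
Redfern and Niklas together hold 30% + 70% = 100% of Ironvale, so Niklas controls Ironvale.
Ironvale holds 100% of Meridian, so Niklas controls Meridian.
No other company's threshold is met.
Niklas controls 4 companies.

4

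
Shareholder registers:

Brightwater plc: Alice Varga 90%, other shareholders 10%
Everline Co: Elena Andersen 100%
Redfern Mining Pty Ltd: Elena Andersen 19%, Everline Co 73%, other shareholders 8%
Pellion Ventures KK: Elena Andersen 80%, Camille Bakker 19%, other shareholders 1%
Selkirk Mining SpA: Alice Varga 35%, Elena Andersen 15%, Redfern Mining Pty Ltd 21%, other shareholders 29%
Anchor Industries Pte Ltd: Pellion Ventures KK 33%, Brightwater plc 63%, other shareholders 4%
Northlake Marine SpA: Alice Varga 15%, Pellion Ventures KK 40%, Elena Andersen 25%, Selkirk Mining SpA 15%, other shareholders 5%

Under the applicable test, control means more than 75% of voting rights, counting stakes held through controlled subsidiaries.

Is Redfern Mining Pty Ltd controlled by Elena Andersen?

Elena holds 100% of Everline, so Elena controls Everline.
Elena and Everline together hold 19% + 73% = 92% of Redfern, so Elena controls Redfern.

Yes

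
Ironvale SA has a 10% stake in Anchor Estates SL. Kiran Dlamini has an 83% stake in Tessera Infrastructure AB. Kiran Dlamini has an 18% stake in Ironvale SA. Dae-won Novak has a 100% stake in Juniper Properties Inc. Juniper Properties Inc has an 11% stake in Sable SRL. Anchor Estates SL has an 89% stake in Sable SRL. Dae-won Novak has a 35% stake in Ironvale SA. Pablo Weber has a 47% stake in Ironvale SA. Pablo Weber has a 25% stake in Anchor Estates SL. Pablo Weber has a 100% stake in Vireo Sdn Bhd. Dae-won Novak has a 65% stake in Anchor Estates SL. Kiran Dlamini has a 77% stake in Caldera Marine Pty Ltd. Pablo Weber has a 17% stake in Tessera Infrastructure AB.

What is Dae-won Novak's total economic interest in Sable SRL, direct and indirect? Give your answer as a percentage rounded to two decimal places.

71.97%

Dae-won reaches Sable along 3 paths.
Via Anchor: 65% × 89% = 57.85%.
Via Ironvale → Anchor: 35% × 10% × 89% = 3.115%.
Via Juniper: 100% × 11% = 11%.
Total: 57.85% + 3.115% + 11% = 71.965%.
Rounded: 71.97%.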